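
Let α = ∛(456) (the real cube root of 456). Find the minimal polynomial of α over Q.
m_α(x) = x^3 - 456

α satisfies α^3 = 456, so x^3 - 456 annihilates α. By the rational root test, a rational root p/q (in lowest terms) of x^3 - 456 would satisfy p^3 = 456 q^3, forcing q = 1 and p^3 = 456; but 456 is not a perfect cube, contradiction. A monic cubic over Q with no rational root is irreducible (any nontrivial factorization would include a linear factor). Hence x^3 - 456 is the minimal polynomial of α, and in particular [Q(α):Q] = 3.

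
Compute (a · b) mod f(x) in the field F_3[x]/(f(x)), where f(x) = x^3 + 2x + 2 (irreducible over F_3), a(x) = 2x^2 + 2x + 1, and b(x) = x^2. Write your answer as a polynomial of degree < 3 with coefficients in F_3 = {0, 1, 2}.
a · b ≡ x + 2 (mod f(x))

Multiply in F_3[x]: a(x)·b(x) = (2x^2 + 2x + 1)·(x^2) = 2x^4 + 2x^3 + x^2. This has degree ≥ 3, so divide by f(x) over F_3: 2x^4 + 2x^3 + x^2 = (2x + 2)·(x^3 + 2x + 2) + (x + 2). Hence a·b ≡ x + 2 (mod f). (F_3[x]/(f) is a field with 3^3 = 27 elements since f is irreducible of degree 3.)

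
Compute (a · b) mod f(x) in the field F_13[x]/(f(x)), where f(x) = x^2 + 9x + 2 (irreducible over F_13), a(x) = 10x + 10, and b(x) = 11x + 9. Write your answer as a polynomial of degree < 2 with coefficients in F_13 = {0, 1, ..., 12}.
a · b ≡ 3x (mod f(x))

Multiply in F_13[x]: a(x)·b(x) = (10x + 10)·(11x + 9) = 6x^2 + 5x + 12. This has degree ≥ 2, so divide by f(x) over F_13: 6x^2 + 5x + 12 = (6)·(x^2 + 9x + 2) + (3x). Hence a·b ≡ 3x (mod f). (F_13[x]/(f) is a field with 13^2 = 169 elements since f is irreducible of degree 2.)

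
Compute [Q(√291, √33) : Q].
[Q(√291, √33) : Q] = 4

[Q(√291):Q] = 2 (min poly x^2 - 291, irreducible since 291 is squarefree > 1). For the top step, suppose √33 ∈ Q(√291), say √33 = c + d√291 with c, d ∈ Q. Squaring: 33 = c^2 + 291d^2 + 2cd√291. Since √291 ∉ Q this forces 2cd = 0. If d = 0 then √33 = c ∈ Q, contradicting 33 squarefree > 1. If c = 0 then 33 = 291d^2, so 291·33 = (291d)^2 is a perfect square in Q — but 291·33 = 9603 is not a perfect square (since 291 and 33 are distinct squarefree integers). Contradiction. Hence √33 ∉ Q(√291), so x^2 - 33 stays irreducible over Q(√291) and [Q(√291, √33) : Q(√291)] = 2. By the tower law, [Q(√291, √33) : Q] = 2 · 2 = 4.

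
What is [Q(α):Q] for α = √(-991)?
[Q(α):Q] = 2

[Q(α):Q] equals the degree of the minimal polynomial of α. Here α^2 = -991 and x^2 + 991 is irreducible (d = -991 is squarefree, ≠ 1, hence not a square), so deg(m_α) = 2. Thus [Q(α):Q] = 2.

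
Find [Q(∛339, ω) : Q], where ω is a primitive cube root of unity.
[Q(∛339, ω) : Q] = 6

[Q(∛339):Q] = 3 (min poly x^3 - 339, irreducible since 339 is not a perfect cube). [Q(ω):Q] = 2 (min poly x^2 + x + 1). Since Q(∛339) ⊂ R and ω ∉ R, we have ω ∉ Q(∛339), so x^2 + x + 1 remains irreducible over Q(∛339) and [Q(∛339, ω) : Q(∛339)] = 2. By the tower law, [Q(∛339, ω) : Q] = 3 · 2 = 6. (In fact Q(∛339, ω) is the splitting field of x^3 - 339 over Q.)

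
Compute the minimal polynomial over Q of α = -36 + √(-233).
m_α(x) = x^2 + 72x + 1529

From α + 36 = √(-233), squaring gives (α + 36)^2 = -233, i.e. α^2 + 72α + 1296 = -233, so α^2 + 72α + 1529 = 0. The discriminant of x^2 + 72x + 1529 is (72)^2 - 4·(1529) = 5184 - 6116 = -932, and 4·(-233) is not a perfect square in Q since -233 is squarefree and ≠ 1. Hence x^2 + 72x + 1529 is irreducible over Q and is the minimal polynomial of α.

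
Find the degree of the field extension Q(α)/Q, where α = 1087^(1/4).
[Q(α):Q] = 4

α is a root of x^4 - 1087. By Eisenstein's criterion at the prime p = 1087 (which divides the constant term 1087 but p^2 = 1181569 does not, since 1087 is squarefree), x^4 - 1087 is irreducible over Q. Hence [Q(α):Q] = 4.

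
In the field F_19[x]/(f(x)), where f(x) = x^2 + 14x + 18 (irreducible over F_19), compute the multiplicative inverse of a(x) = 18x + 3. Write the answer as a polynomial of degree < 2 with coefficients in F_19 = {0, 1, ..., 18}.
a(x)^(-1) ≡ 8x + 3 (mod f(x))

Since f is irreducible over F_19, F_19[x]/(f) is a field and a(x) ≠ 0 has an inverse. Apply the extended Euclidean algorithm to f(x) and a(x) in F_19[x]: f(x) = (18x + 2)·a(x) + (12). The last nonzero remainder is the constant 12 = gcd(f, a) in F_19. Back-substituting through the division chain expresses 12 = s(x)·a(x) + t(x)·f(x) with s(x) ≡ x + 17 (mod f), so (x + 17)·a(x) ≡ 12 (mod f). Multiplying by 12^(-1) ≡ 8 in F_19 gives a(x)^(-1) ≡ 8·(x + 17) ≡ 8x + 3 (mod f). Check: (18x + 3)·(8x + 3) = 11x^2 + 2x + 9 ≡ 1 (mod x^2 + 14x + 18).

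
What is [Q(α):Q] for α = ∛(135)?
[Q(α):Q] = 3

The minimal polynomial of α is x^3 - 135, irreducible over Q since 135 is not a perfect cube (so x^3 - 135 has no rational root). Hence [Q(α):Q] = deg(m_α) = 3.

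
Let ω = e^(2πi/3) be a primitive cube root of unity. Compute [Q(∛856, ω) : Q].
[Q(∛856, ω) : Q] = 6

[Q(∛856):Q] = 3 (min poly x^3 - 856, irreducible since 856 is not a perfect cube). [Q(ω):Q] = 2 (min poly x^2 + x + 1). Since Q(∛856) ⊂ R and ω ∉ R, we have ω ∉ Q(∛856), so x^2 + x + 1 remains irreducible over Q(∛856) and [Q(∛856, ω) : Q(∛856)] = 2. By the tower law, [Q(∛856, ω) : Q] = 3 · 2 = 6. (In fact Q(∛856, ω) is the splitting field of x^3 - 856 over Q.)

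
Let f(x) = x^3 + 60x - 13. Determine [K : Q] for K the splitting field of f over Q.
[K : Q] = 6

By the rational root test, any rational root of the monic integer polynomial f(x) = x^3 + 60x - 13 must be an integer dividing the constant term -13, i.e. one of ±{1, 13}. Evaluating: f(1) = 48, f(-1) = -74, f(13) = 2964, f(-13) = -2990; none is 0, so f has no rational root and is therefore irreducible over Q (a cubic with no linear factor over a field is irreducible). For an irreducible cubic, the Galois group is A_3 or S_3 according as the discriminant disc(f) = -4a^3 - 27b^2 = -4·(60)^3 - 27·(-13)^2 = -868563 is or is not a square in Q. Here disc(f) = -868563 is not a perfect square in Q, so the Galois group of f over Q is not contained in A_3 and must be all of S_3. The splitting field has degree |S_3| = 6 over Q, so [K : Q] = 6.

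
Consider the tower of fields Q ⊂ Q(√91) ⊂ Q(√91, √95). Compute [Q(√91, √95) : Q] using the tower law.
[Q(√91, √95) : Q] = 4

[Q(√91):Q] = 2 (min poly x^2 - 91, irreducible since 91 is squarefree > 1). For the top step, suppose √95 ∈ Q(√91), say √95 = c + d√91 with c, d ∈ Q. Squaring: 95 = c^2 + 91d^2 + 2cd√91. Since √91 ∉ Q this forces 2cd = 0. If d = 0 then √95 = c ∈ Q, contradicting 95 squarefree > 1. If c = 0 then 95 = 91d^2, so 91·95 = (91d)^2 is a perfect square in Q — but 91·95 = 8645 is not a perfect square (since 91 and 95 are distinct squarefree integers). Contradiction. Hence √95 ∉ Q(√91), so x^2 - 95 stays irreducible over Q(√91) and [Q(√91, √95) : Q(√91)] = 2. By the tower law, [Q(√91, √95) : Q] = 2 · 2 = 4.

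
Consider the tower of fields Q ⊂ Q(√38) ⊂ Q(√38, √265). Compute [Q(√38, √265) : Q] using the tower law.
[Q(√38, √265) : Q] = 4

[Q(√38):Q] = 2 (min poly x^2 - 38, irreducible since 38 is squarefree > 1). For the top step, suppose √265 ∈ Q(√38), say √265 = c + d√38 with c, d ∈ Q. Squaring: 265 = c^2 + 38d^2 + 2cd√38. Since √38 ∉ Q this forces 2cd = 0. If d = 0 then √265 = c ∈ Q, contradicting 265 squarefree > 1. If c = 0 then 265 = 38d^2, so 38·265 = (38d)^2 is a perfect square in Q — but 38·265 = 10070 is not a perfect square (since 38 and 265 are distinct squarefree integers). Contradiction. Hence √265 ∉ Q(√38), so x^2 - 265 stays irreducible over Q(√38) and [Q(√38, √265) : Q(√38)] = 2. By the tower law, [Q(√38, √265) : Q] = 2 · 2 = 4.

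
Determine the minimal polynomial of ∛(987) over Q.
m_α(x) = x^3 - 987

α satisfies α^3 = 987, so x^3 - 987 annihilates α. By the rational root test, a rational root p/q (in lowest terms) of x^3 - 987 would satisfy p^3 = 987 q^3, forcing q = 1 and p^3 = 987; but 987 is not a perfect cube, contradiction. A monic cubic over Q with no rational root is irreducible (any nontrivial factorization would include a linear factor). Hence x^3 - 987 is the minimal polynomial of α, and in particular [Q(α):Q] = 3.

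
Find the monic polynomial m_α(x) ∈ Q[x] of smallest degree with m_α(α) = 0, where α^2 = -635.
m_α(x) = x^2 + 635

α satisfies α^2 + 635 = 0, so x^2 + 635 annihilates α. Since d = -635 is squarefree and ≠ 1, it is not a perfect square in Q, so x^2 + 635 has no rational root and is therefore irreducible over Q (a degree-2 polynomial over a field is irreducible iff it has no root). Hence m_α(x) = x^2 + 635.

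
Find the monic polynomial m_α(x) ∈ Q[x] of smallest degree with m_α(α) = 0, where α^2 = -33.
m_α(x) = x^2 + 33

α satisfies α^2 + 33 = 0, so x^2 + 33 annihilates α. Since d = -33 is squarefree and ≠ 1, it is not a perfect square in Q, so x^2 + 33 has no rational root and is therefore irreducible over Q (a degree-2 polynomial over a field is irreducible iff it has no root). Hence m_α(x) = x^2 + 33.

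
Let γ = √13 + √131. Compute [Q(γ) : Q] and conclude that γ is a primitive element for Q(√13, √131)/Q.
[Q(γ) : Q] = 4 (equivalently, Q(γ) = Q(√13, √131))

Obviously Q(γ) ⊆ Q(√13, √131), and [Q(√13, √131):Q] = 4 (since 13, 131 are distinct squarefree integers > 1 with 1703 not a perfect square). To show equality we compute the minimal polynomial of γ. From γ = √13 + √131: γ^2 = 13 + 2√(1703) + 131 = 144 + 2√(1703), so γ^2 - 144 = 2√(1703); squaring, (γ^2 - 144)^2 = 4·1703, i.e. γ^4 - 288γ^2 + 20736 - 6812 = 0, i.e. γ^4 - 288γ^2 + 13924 = 0. So γ is a root of x^4 - 288x^2 + 13924. This polynomial is irreducible over Q: it has no rational root (each ±√13 ± √131 is irrational), and any factorization into two quadratics over Q would force √(1703) ∈ Q (pairing opposite roots) or √13, √131 ∈ Q (other pairings), all impossible. Hence [Q(γ):Q] = 4 = [Q(√13, √131):Q], so Q(γ) = Q(√13, √131).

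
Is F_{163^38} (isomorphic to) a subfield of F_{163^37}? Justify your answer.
No: F_{163^38} is not a subfield of F_{163^37}

F_{p^m} embeds in F_{p^n} iff m | n. Here 38 ∤ 37 (since 37 = 0·38 + 37 with remainder 37 ≠ 0), so F_{163^38} is not a subfield of F_{163^37}. Equivalently: if it were, the tower law would give 38 = [F_{163^38}:F_163] dividing [F_{163^37}:F_163] = 37, contradiction.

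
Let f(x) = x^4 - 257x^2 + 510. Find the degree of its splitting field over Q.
[K : Q] = 4

Solving the quadratic in x^2: x^2 = (257 ± √(257^2 - 4·510))/2 = (257 ± √64009)/2 = (257 ± 253)/2, giving x^2 = 2 or x^2 = 255. So f(x) = (x^2 - 2)(x^2 - 255) and the roots of f are ±√2, ±√255. Hence the splitting field is K = Q(√2, √255). Since 2 and 255 are distinct squarefree integers > 1, their product 510 is not a perfect square, so √255 ∉ Q(√2). By the tower law [K:Q] = [Q(√2,√255):Q(√2)] · [Q(√2):Q] = 2 · 2 = 4.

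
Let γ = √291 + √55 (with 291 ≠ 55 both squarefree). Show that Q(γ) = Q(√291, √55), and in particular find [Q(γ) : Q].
[Q(γ) : Q] = 4 (equivalently, Q(γ) = Q(√291, √55))

Obviously Q(γ) ⊆ Q(√291, √55), and [Q(√291, √55):Q] = 4 (since 291, 55 are distinct squarefree integers > 1 with 16005 not a perfect square). To show equality we compute the minimal polynomial of γ. From γ = √291 + √55: γ^2 = 291 + 2√(16005) + 55 = 346 + 2√(16005), so γ^2 - 346 = 2√(16005); squaring, (γ^2 - 346)^2 = 4·16005, i.e. γ^4 - 692γ^2 + 119716 - 64020 = 0, i.e. γ^4 - 692γ^2 + 55696 = 0. So γ is a root of x^4 - 692x^2 + 55696. This polynomial is irreducible over Q: it has no rational root (each ±√291 ± √55 is irrational), and any factorization into two quadratics over Q would force √(16005) ∈ Q (pairing opposite roots) or √291, √55 ∈ Q (other pairings), all impossible. Hence [Q(γ):Q] = 4 = [Q(√291, √55):Q], so Q(γ) = Q(√291, √55).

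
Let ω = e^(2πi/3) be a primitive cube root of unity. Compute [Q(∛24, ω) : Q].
[Q(∛24, ω) : Q] = 6

[Q(∛24):Q] = 3 (min poly x^3 - 24, irreducible since 24 is not a perfect cube). [Q(ω):Q] = 2 (min poly x^2 + x + 1). Since Q(∛24) ⊂ R and ω ∉ R, we have ω ∉ Q(∛24), so x^2 + x + 1 remains irreducible over Q(∛24) and [Q(∛24, ω) : Q(∛24)] = 2. By the tower law, [Q(∛24, ω) : Q] = 3 · 2 = 6. (In fact Q(∛24, ω) is the splitting field of x^3 - 24 over Q.)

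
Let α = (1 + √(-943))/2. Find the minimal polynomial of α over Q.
m_α(x) = x^2 - x + 236

From 2α - 1 = √(-943), squaring gives (2α - 1)^2 = -943, i.e. 4α^2 - 4α + 1 = -943, so α^2 - α + (1 + 943)/4 = 0. Since -943 ≡ 1 (mod 4), (1 + 943)/4 = 236 ∈ Z. The polynomial x^2 - x + 236 has discriminant 1 - 4·(236) = -943, which is not a perfect square in Q (d = -943 is squarefree and ≠ 1), so x^2 - x + 236 is irreducible over Q. It is the minimal polynomial of α.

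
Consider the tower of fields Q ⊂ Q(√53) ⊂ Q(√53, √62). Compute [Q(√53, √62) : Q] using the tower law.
[Q(√53, √62) : Q] = 4

[Q(√53):Q] = 2 (min poly x^2 - 53, irreducible since 53 is squarefree > 1). For the top step, suppose √62 ∈ Q(√53), say √62 = c + d√53 with c, d ∈ Q. Squaring: 62 = c^2 + 53d^2 + 2cd√53. Since √53 ∉ Q this forces 2cd = 0. If d = 0 then √62 = c ∈ Q, contradicting 62 squarefree > 1. If c = 0 then 62 = 53d^2, so 53·62 = (53d)^2 is a perfect square in Q — but 53·62 = 3286 is not a perfect square (since 53 and 62 are distinct squarefree integers). Contradiction. Hence √62 ∉ Q(√53), so x^2 - 62 stays irreducible over Q(√53) and [Q(√53, √62) : Q(√53)] = 2. By the tower law, [Q(√53, √62) : Q] = 2 · 2 = 4.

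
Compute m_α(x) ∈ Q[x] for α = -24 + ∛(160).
m_α(x) = x^3 + 72x^2 + 1728x + 13664

Set β = α + 24 = ∛(160), so β^3 = 160. Then (α + 24)^3 - 160 = 0, i.e. α is a root of g(x) = (x + 24)^3 - 160 = x^3 + 72x^2 + 1728x + 13664. Since g(x) = h(x + 24) where h(x) = x^3 - 160, and h is irreducible over Q (because 160 is not a perfect cube, so h has no rational root, and a monic cubic with no rational root is irreducible), g is also irreducible (irreducibility is preserved under the substitution x → x + 24). Hence m_α(x) = x^3 + 72x^2 + 1728x + 13664.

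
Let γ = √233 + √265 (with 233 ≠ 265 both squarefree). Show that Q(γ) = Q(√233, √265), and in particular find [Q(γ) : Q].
[Q(γ) : Q] = 4 (equivalently, Q(γ) = Q(√233, √265))

Obviously Q(γ) ⊆ Q(√233, √265), and [Q(√233, √265):Q] = 4 (since 233, 265 are distinct squarefree integers > 1 with 61745 not a perfect square). To show equality we compute the minimal polynomial of γ. From γ = √233 + √265: γ^2 = 233 + 2√(61745) + 265 = 498 + 2√(61745), so γ^2 - 498 = 2√(61745); squaring, (γ^2 - 498)^2 = 4·61745, i.e. γ^4 - 996γ^2 + 248004 - 246980 = 0, i.e. γ^4 - 996γ^2 + 1024 = 0. So γ is a root of x^4 - 996x^2 + 1024. This polynomial is irreducible over Q: it has no rational root (each ±√233 ± √265 is irrational), and any factorization into two quadratics over Q would force √(61745) ∈ Q (pairing opposite roots) or √233, √265 ∈ Q (other pairings), all impossible. Hence [Q(γ):Q] = 4 = [Q(√233, √265):Q], so Q(γ) = Q(√233, √265).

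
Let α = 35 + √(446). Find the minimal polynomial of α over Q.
m_α(x) = x^2 - 70x + 779

From α - 35 = √(446), squaring gives (α - 35)^2 = 446, i.e. α^2 - 70α + 1225 = 446, so α^2 - 70α + 779 = 0. The discriminant of x^2 - 70x + 779 is (-70)^2 - 4·(779) = 4900 - 3116 = 1784, and 4·(446) is not a perfect square in Q since 446 is squarefree and ≠ 1. Hence x^2 - 70x + 779 is irreducible over Q and is the minimal polynomial of α.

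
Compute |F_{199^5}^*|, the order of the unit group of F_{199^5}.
|F_{199^5}^*| = 312079600998

F_{199^5} has 199^5 = 312079600999 elements; its multiplicative group consists of all nonzero elements, so |F_{199^5}^*| = 312079600999 - 1 = 312079600998. (It is cyclic since any finite subgroup of the multiplicative group of a field is cyclic.)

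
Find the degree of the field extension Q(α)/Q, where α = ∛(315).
[Q(α):Q] = 3

The minimal polynomial of α is x^3 - 315, irreducible over Q since 315 is not a perfect cube (so x^3 - 315 has no rational root). Hence [Q(α):Q] = deg(m_α) = 3.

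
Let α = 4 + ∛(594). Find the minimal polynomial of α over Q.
m_α(x) = x^3 - 12x^2 + 48x - 658

Set β = α - 4 = ∛(594), so β^3 = 594. Then (α - 4)^3 - 594 = 0, i.e. α is a root of g(x) = (x - 4)^3 - 594 = x^3 - 12x^2 + 48x - 658. Since g(x) = h(x - 4) where h(x) = x^3 - 594, and h is irreducible over Q (because 594 is not a perfect cube, so h has no rational root, and a monic cubic with no rational root is irreducible), g is also irreducible (irreducibility is preserved under the substitution x → x - 4). Hence m_α(x) = x^3 - 12x^2 + 48x - 658.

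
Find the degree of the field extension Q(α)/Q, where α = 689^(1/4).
[Q(α):Q] = 4

α is a root of x^4 - 689. By Eisenstein's criterion at the prime p = 13 (which divides the constant term 689 but p^2 = 169 does not, since 689 is squarefree), x^4 - 689 is irreducible over Q. Hence [Q(α):Q] = 4.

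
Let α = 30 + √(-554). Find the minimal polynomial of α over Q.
m_α(x) = x^2 - 60x + 1454

From α - 30 = √(-554), squaring gives (α - 30)^2 = -554, i.e. α^2 - 60α + 900 = -554, so α^2 - 60α + 1454 = 0. The discriminant of x^2 - 60x + 1454 is (-60)^2 - 4·(1454) = 3600 - 5816 = -2216, and 4·(-554) is not a perfect square in Q since -554 is squarefree and ≠ 1. Hence x^2 - 60x + 1454 is irreducible over Q and is the minimal polynomial of α.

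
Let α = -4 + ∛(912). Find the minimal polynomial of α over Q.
m_α(x) = x^3 + 12x^2 + 48x - 848

Set β = α + 4 = ∛(912), so β^3 = 912. Then (α + 4)^3 - 912 = 0, i.e. α is a root of g(x) = (x + 4)^3 - 912 = x^3 + 12x^2 + 48x - 848. Since g(x) = h(x + 4) where h(x) = x^3 - 912, and h is irreducible over Q (because 912 is not a perfect cube, so h has no rational root, and a monic cubic with no rational root is irreducible), g is also irreducible (irreducibility is preserved under the substitution x → x + 4). Hence m_α(x) = x^3 + 12x^2 + 48x - 848.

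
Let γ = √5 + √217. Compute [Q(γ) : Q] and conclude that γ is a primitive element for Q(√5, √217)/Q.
[Q(γ) : Q] = 4 (equivalently, Q(γ) = Q(√5, √217))

Obviously Q(γ) ⊆ Q(√5, √217), and [Q(√5, √217):Q] = 4 (since 5, 217 are distinct squarefree integers > 1 with 1085 not a perfect square). To show equality we compute the minimal polynomial of γ. From γ = √5 + √217: γ^2 = 5 + 2√(1085) + 217 = 222 + 2√(1085), so γ^2 - 222 = 2√(1085); squaring, (γ^2 - 222)^2 = 4·1085, i.e. γ^4 - 444γ^2 + 49284 - 4340 = 0, i.e. γ^4 - 444γ^2 + 44944 = 0. So γ is a root of x^4 - 444x^2 + 44944. This polynomial is irreducible over Q: it has no rational root (each ±√5 ± √217 is irrational), and any factorization into two quadratics over Q would force √(1085) ∈ Q (pairing opposite roots) or √5, √217 ∈ Q (other pairings), all impossible. Hence [Q(γ):Q] = 4 = [Q(√5, √217):Q], so Q(γ) = Q(√5, √217).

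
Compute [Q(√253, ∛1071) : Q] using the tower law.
[Q(√253, ∛1071) : Q] = 6

Let L = Q(√253, ∛1071). Since Q(√253) ⊂ L and [Q(√253):Q] = 2, the tower law gives 2 | [L:Q]. Likewise Q(∛1071) ⊂ L with [Q(∛1071):Q] = 3 (because 1071 is not a perfect cube), so 3 | [L:Q]. As gcd(2,3) = 1, [L:Q] is divisible by 6. Conversely L is generated over Q by √253 and ∛1071, so [L:Q] ≤ 2·3 = 6. Therefore [Q(√253, ∛1071) : Q] = 6.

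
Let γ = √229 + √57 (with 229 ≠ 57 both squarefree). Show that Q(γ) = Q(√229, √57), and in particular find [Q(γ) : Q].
[Q(γ) : Q] = 4 (equivalently, Q(γ) = Q(√229, √57))

Obviously Q(γ) ⊆ Q(√229, √57), and [Q(√229, √57):Q] = 4 (since 229, 57 are distinct squarefree integers > 1 with 13053 not a perfect square). To show equality we compute the minimal polynomial of γ. From γ = √229 + √57: γ^2 = 229 + 2√(13053) + 57 = 286 + 2√(13053), so γ^2 - 286 = 2√(13053); squaring, (γ^2 - 286)^2 = 4·13053, i.e. γ^4 - 572γ^2 + 81796 - 52212 = 0, i.e. γ^4 - 572γ^2 + 29584 = 0. So γ is a root of x^4 - 572x^2 + 29584. This polynomial is irreducible over Q: it has no rational root (each ±√229 ± √57 is irrational), and any factorization into two quadratics over Q would force √(13053) ∈ Q (pairing opposite roots) or √229, √57 ∈ Q (other pairings), all impossible. Hence [Q(γ):Q] = 4 = [Q(√229, √57):Q], so Q(γ) = Q(√229, √57).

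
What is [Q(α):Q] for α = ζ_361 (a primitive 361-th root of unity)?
[Q(α):Q] = 342

The minimal polynomial of ζ_361 over Q is the 361-th cyclotomic polynomial Φ_361(x), which is irreducible over Q and has degree φ(361) = 342. Hence [Q(α):Q] = φ(361) = 342.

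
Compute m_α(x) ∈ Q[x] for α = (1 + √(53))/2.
m_α(x) = x^2 - x - 13

From 2α - 1 = √(53), squaring gives (2α - 1)^2 = 53, i.e. 4α^2 - 4α + 1 = 53, so α^2 - α + (1 - 53)/4 = 0. Since 53 ≡ 1 (mod 4), (1 - 53)/4 = -13 ∈ Z. The polynomial x^2 - x - 13 has discriminant 1 - 4·(-13) = 53, which is not a perfect square in Q (d = 53 is squarefree and ≠ 1), so x^2 - x - 13 is irreducible over Q. It is the minimal polynomial of α.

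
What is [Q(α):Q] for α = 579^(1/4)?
[Q(α):Q] = 4

α is a root of x^4 - 579. By Eisenstein's criterion at the prime p = 3 (which divides the constant term 579 but p^2 = 9 does not, since 579 is squarefree), x^4 - 579 is irreducible over Q. Hence [Q(α):Q] = 4.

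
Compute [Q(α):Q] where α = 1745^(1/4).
[Q(α):Q] = 4

α is a root of x^4 - 1745. By Eisenstein's criterion at the prime p = 5 (which divides the constant term 1745 but p^2 = 25 does not, since 1745 is squarefree), x^4 - 1745 is irreducible over Q. Hence [Q(α):Q] = 4.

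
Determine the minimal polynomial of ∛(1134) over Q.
m_α(x) = x^3 - 1134

α satisfies α^3 = 1134, so x^3 - 1134 annihilates α. By the rational root test, a rational root p/q (in lowest terms) of x^3 - 1134 would satisfy p^3 = 1134 q^3, forcing q = 1 and p^3 = 1134; but 1134 is not a perfect cube, contradiction. A monic cubic over Q with no rational root is irreducible (any nontrivial factorization would include a linear factor). Hence x^3 - 1134 is the minimal polynomial of α, and in particular [Q(α):Q] = 3.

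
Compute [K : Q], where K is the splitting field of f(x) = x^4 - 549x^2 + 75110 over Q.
[K : Q] = 4

Solving the quadratic in x^2: x^2 = (549 ± √(549^2 - 4·75110))/2 = (549 ± √961)/2 = (549 ± 31)/2, giving x^2 = 290 or x^2 = 259. So f(x) = (x^2 - 290)(x^2 - 259) and the roots of f are ±√290, ±√259. Hence the splitting field is K = Q(√290, √259). Since 290 and 259 are distinct squarefree integers > 1, their product 75110 is not a perfect square, so √259 ∉ Q(√290). By the tower law [K:Q] = [Q(√290,√259):Q(√290)] · [Q(√290):Q] = 2 · 2 = 4.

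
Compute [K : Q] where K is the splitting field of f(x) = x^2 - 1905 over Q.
[K : Q] = 2

f(x) = x^2 - 1905 factors as (x - √1905)(x + √1905). The splitting field is K = Q(√1905). Since 1905 is squarefree and > 1, it is not a perfect square, so x^2 - 1905 is irreducible over Q and [Q(√1905) : Q] = 2. Hence [K : Q] = 2.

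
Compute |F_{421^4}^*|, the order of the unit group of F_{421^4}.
|F_{421^4}^*| = 31414372080

F_{421^4} has 421^4 = 31414372081 elements; its multiplicative group consists of all nonzero elements, so |F_{421^4}^*| = 31414372081 - 1 = 31414372080. (It is cyclic since any finite subgroup of the multiplicative group of a field is cyclic.)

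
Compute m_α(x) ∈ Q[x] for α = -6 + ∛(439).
m_α(x) = x^3 + 18x^2 + 108x - 223

Set β = α + 6 = ∛(439), so β^3 = 439. Then (α + 6)^3 - 439 = 0, i.e. α is a root of g(x) = (x + 6)^3 - 439 = x^3 + 18x^2 + 108x - 223. Since g(x) = h(x + 6) where h(x) = x^3 - 439, and h is irreducible over Q (because 439 is not a perfect cube, so h has no rational root, and a monic cubic with no rational root is irreducible), g is also irreducible (irreducibility is preserved under the substitution x → x + 6). Hence m_α(x) = x^3 + 18x^2 + 108x - 223.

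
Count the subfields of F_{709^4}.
F_{709^4} has 3 subfields

The subfields of F_{p^n} are exactly the fields F_{p^d} for d | n (each is the fixed field of the unique index-d subgroup of Gal(F_{p^n}/F_p) ≅ Z/nZ). The divisors of n = 4 are {1, 2, 4}, giving 3 subfields: F_{709^1}, F_{709^2}, F_{709^4}.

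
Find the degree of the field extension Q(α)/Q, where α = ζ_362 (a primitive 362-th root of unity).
[Q(α):Q] = 180

The minimal polynomial of ζ_362 over Q is the 362-th cyclotomic polynomial Φ_362(x), which is irreducible over Q and has degree φ(362) = 180. Hence [Q(α):Q] = φ(362) = 180.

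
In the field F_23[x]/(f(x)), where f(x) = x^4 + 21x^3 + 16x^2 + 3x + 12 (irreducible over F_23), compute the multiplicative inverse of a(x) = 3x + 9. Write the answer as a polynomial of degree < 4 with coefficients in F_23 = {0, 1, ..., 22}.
a(x)^(-1) ≡ 14x^3 + 22x^2 + 20x + 5 (mod f(x))

Since f is irreducible over F_23, F_23[x]/(f) is a field and a(x) ≠ 0 has an inverse. Apply the extended Euclidean algorithm to f(x) and a(x) in F_23[x]: f(x) = (8x^3 + 6x^2 + 18x + 16)·a(x) + (6). The last nonzero remainder is the constant 6 = gcd(f, a) in F_23. Back-substituting through the division chain expresses 6 = s(x)·a(x) + t(x)·f(x) with s(x) ≡ 15x^3 + 17x^2 + 5x + 7 (mod f), so (15x^3 + 17x^2 + 5x + 7)·a(x) ≡ 6 (mod f). Multiplying by 6^(-1) ≡ 4 in F_23 gives a(x)^(-1) ≡ 4·(15x^3 + 17x^2 + 5x + 7) ≡ 14x^3 + 22x^2 + 20x + 5 (mod f). Check: (3x + 9)·(14x^3 + 22x^2 + 20x + 5) = 19x^4 + 8x^3 + 5x^2 + 11x + 22 ≡ 1 (mod x^4 + 21x^3 + 16x^2 + 3x + 12).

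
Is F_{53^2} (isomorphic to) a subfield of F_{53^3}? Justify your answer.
No: F_{53^2} is not a subfield of F_{53^3}

F_{p^m} embeds in F_{p^n} iff m | n. Here 2 ∤ 3 (since 3 = 1·2 + 1 with remainder 1 ≠ 0), so F_{53^2} is not a subfield of F_{53^3}. Equivalently: if it were, the tower law would give 2 = [F_{53^2}:F_53] dividing [F_{53^3}:F_53] = 3, contradiction.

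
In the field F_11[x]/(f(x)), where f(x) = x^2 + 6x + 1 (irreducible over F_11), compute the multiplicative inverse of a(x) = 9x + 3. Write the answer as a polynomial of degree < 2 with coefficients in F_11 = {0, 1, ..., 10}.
a(x)^(-1) ≡ 7x + 3 (mod f(x))

Since f is irreducible over F_11, F_11[x]/(f) is a field and a(x) ≠ 0 has an inverse. Apply the extended Euclidean algorithm to f(x) and a(x) in F_11[x]: f(x) = (5x + 10)·a(x) + (4). The last nonzero remainder is the constant 4 = gcd(f, a) in F_11. Back-substituting through the division chain expresses 4 = s(x)·a(x) + t(x)·f(x) with s(x) ≡ 6x + 1 (mod f), so (6x + 1)·a(x) ≡ 4 (mod f). Multiplying by 4^(-1) ≡ 3 in F_11 gives a(x)^(-1) ≡ 3·(6x + 1) ≡ 7x + 3 (mod f). Check: (9x + 3)·(7x + 3) = 8x^2 + 4x + 9 ≡ 1 (mod x^2 + 6x + 1).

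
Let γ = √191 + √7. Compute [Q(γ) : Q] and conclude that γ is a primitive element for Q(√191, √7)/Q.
[Q(γ) : Q] = 4 (equivalently, Q(γ) = Q(√191, √7))

Obviously Q(γ) ⊆ Q(√191, √7), and [Q(√191, √7):Q] = 4 (since 191, 7 are distinct squarefree integers > 1 with 1337 not a perfect square). To show equality we compute the minimal polynomial of γ. From γ = √191 + √7: γ^2 = 191 + 2√(1337) + 7 = 198 + 2√(1337), so γ^2 - 198 = 2√(1337); squaring, (γ^2 - 198)^2 = 4·1337, i.e. γ^4 - 396γ^2 + 39204 - 5348 = 0, i.e. γ^4 - 396γ^2 + 33856 = 0. So γ is a root of x^4 - 396x^2 + 33856. This polynomial is irreducible over Q: it has no rational root (each ±√191 ± √7 is irrational), and any factorization into two quadratics over Q would force √(1337) ∈ Q (pairing opposite roots) or √191, √7 ∈ Q (other pairings), all impossible. Hence [Q(γ):Q] = 4 = [Q(√191, √7):Q], so Q(γ) = Q(√191, √7).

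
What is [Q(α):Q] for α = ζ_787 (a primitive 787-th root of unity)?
[Q(α):Q] = 786

The minimal polynomial of ζ_787 over Q is the 787-th cyclotomic polynomial Φ_787(x), which is irreducible over Q and has degree φ(787) = 786. Hence [Q(α):Q] = φ(787) = 786.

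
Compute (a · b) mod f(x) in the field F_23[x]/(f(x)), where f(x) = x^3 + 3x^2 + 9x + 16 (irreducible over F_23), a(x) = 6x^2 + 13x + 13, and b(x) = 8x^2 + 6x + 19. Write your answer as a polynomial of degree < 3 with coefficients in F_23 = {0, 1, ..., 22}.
a · b ≡ 14x^2 + 7x + 12 (mod f(x))

Multiply in F_23[x]: a(x)·b(x) = (6x^2 + 13x + 13)·(8x^2 + 6x + 19) = 2x^4 + 2x^3 + 20x^2 + 3x + 17. This has degree ≥ 3, so divide by f(x) over F_23: 2x^4 + 2x^3 + 20x^2 + 3x + 17 = (2x + 19)·(x^3 + 3x^2 + 9x + 16) + (14x^2 + 7x + 12). Hence a·b ≡ 14x^2 + 7x + 12 (mod f). (F_23[x]/(f) is a field with 23^3 = 12167 elements since f is irreducible of degree 3.)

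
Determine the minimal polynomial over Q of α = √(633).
m_α(x) = x^2 - 633

α satisfies α^2 - 633 = 0, so x^2 - 633 annihilates α. Since d = 633 is squarefree and ≠ 1, it is not a perfect square in Q, so x^2 - 633 has no rational root and is therefore irreducible over Q (a degree-2 polynomial over a field is irreducible iff it has no root). Hence m_α(x) = x^2 - 633.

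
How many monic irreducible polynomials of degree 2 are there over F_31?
There are 465 monic irreducible polynomials of degree 2 over F_31

Each element of F_{31^2} that lies in no proper subfield is a root of exactly one monic irreducible of degree 2 over F_31, and each such polynomial has 2 distinct roots in F_{31^2}. By Möbius inversion the count is N_31(2) = (1/2) Σ_{d|2} μ(2/d) · 31^d = (1/2)(μ(2)·31^1 + μ(1)·31^2) = 930/2 = 465.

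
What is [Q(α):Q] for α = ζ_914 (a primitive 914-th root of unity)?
[Q(α):Q] = 456

The minimal polynomial of ζ_914 over Q is the 914-th cyclotomic polynomial Φ_914(x), which is irreducible over Q and has degree φ(914) = 456. Hence [Q(α):Q] = φ(914) = 456.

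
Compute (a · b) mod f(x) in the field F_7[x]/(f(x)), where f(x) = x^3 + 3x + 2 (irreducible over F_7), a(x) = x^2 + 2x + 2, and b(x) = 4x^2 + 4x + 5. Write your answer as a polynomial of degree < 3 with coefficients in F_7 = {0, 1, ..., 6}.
a · b ≡ 2x^2 + 2x (mod f(x))

Multiply in F_7[x]: a(x)·b(x) = (x^2 + 2x + 2)·(4x^2 + 4x + 5) = 4x^4 + 5x^3 + 4x + 3. This has degree ≥ 3, so divide by f(x) over F_7: 4x^4 + 5x^3 + 4x + 3 = (4x + 5)·(x^3 + 3x + 2) + (2x^2 + 2x). Hence a·b ≡ 2x^2 + 2x (mod f). (F_7[x]/(f) is a field with 7^3 = 343 elements since f is irreducible of degree 3.)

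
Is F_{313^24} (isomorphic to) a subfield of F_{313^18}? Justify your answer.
No: F_{313^24} is not a subfield of F_{313^18}

F_{p^m} embeds in F_{p^n} iff m | n. Here 24 ∤ 18 (since 18 = 0·24 + 18 with remainder 18 ≠ 0), so F_{313^24} is not a subfield of F_{313^18}. Equivalently: if it were, the tower law would give 24 = [F_{313^24}:F_313] dividing [F_{313^18}:F_313] = 18, contradiction.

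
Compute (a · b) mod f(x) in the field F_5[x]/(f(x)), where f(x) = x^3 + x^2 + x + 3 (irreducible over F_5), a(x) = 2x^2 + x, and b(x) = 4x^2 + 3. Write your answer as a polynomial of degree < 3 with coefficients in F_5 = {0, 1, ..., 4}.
a · b ≡ 2x^2 + 3x + 2 (mod f(x))

Multiply in F_5[x]: a(x)·b(x) = (2x^2 + x)·(4x^2 + 3) = 3x^4 + 4x^3 + x^2 + 3x. This has degree ≥ 3, so divide by f(x) over F_5: 3x^4 + 4x^3 + x^2 + 3x = (3x + 1)·(x^3 + x^2 + x + 3) + (2x^2 + 3x + 2). Hence a·b ≡ 2x^2 + 3x + 2 (mod f). (F_5[x]/(f) is a field with 5^3 = 125 elements since f is irreducible of degree 3.)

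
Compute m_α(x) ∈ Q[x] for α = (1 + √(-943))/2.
m_α(x) = x^2 - x + 236

From 2α - 1 = √(-943), squaring gives (2α - 1)^2 = -943, i.e. 4α^2 - 4α + 1 = -943, so α^2 - α + (1 + 943)/4 = 0. Since -943 ≡ 1 (mod 4), (1 + 943)/4 = 236 ∈ Z. The polynomial x^2 - x + 236 has discriminant 1 - 4·(236) = -943, which is not a perfect square in Q (d = -943 is squarefree and ≠ 1), so x^2 - x + 236 is irreducible over Q. It is the minimal polynomial of α.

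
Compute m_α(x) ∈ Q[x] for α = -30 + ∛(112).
m_α(x) = x^3 + 90x^2 + 2700x + 26888

Set β = α + 30 = ∛(112), so β^3 = 112. Then (α + 30)^3 - 112 = 0, i.e. α is a root of g(x) = (x + 30)^3 - 112 = x^3 + 90x^2 + 2700x + 26888. Since g(x) = h(x + 30) where h(x) = x^3 - 112, and h is irreducible over Q (because 112 is not a perfect cube, so h has no rational root, and a monic cubic with no rational root is irreducible), g is also irreducible (irreducibility is preserved under the substitution x → x + 30). Hence m_α(x) = x^3 + 90x^2 + 2700x + 26888.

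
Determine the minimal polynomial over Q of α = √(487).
m_α(x) = x^2 - 487

α satisfies α^2 - 487 = 0, so x^2 - 487 annihilates α. Since d = 487 is squarefree and ≠ 1, it is not a perfect square in Q, so x^2 - 487 has no rational root and is therefore irreducible over Q (a degree-2 polynomial over a field is irreducible iff it has no root). Hence m_α(x) = x^2 - 487.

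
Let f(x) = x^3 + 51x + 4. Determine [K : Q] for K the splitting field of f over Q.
[K : Q] = 6

By the rational root test, any rational root of the monic integer polynomial f(x) = x^3 + 51x + 4 must be an integer dividing the constant term 4, i.e. one of ±{1, 2, 4}. Evaluating: f(1) = 56, f(-1) = -48, f(2) = 114, f(-2) = -106, f(4) = 272, f(-4) = -264; none is 0, so f has no rational root and is therefore irreducible over Q (a cubic with no linear factor over a field is irreducible). For an irreducible cubic, the Galois group is A_3 or S_3 according as the discriminant disc(f) = -4a^3 - 27b^2 = -4·(51)^3 - 27·(4)^2 = -531036 is or is not a square in Q. Here disc(f) = -531036 is not a perfect square in Q, so the Galois group of f over Q is not contained in A_3 and must be all of S_3. The splitting field has degree |S_3| = 6 over Q, so [K : Q] = 6.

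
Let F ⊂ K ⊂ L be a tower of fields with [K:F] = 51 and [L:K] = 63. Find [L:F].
[L:F] = 3213

The tower law says that for any tower of field extensions F ⊂ K ⊂ L with finite degrees, [L:F] = [L:K] · [K:F]. Here this gives [L:F] = 63 · 51 = 3213.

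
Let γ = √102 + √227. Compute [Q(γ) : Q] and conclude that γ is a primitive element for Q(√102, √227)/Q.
[Q(γ) : Q] = 4 (equivalently, Q(γ) = Q(√102, √227))

Obviously Q(γ) ⊆ Q(√102, √227), and [Q(√102, √227):Q] = 4 (since 102, 227 are distinct squarefree integers > 1 with 23154 not a perfect square). To show equality we compute the minimal polynomial of γ. From γ = √102 + √227: γ^2 = 102 + 2√(23154) + 227 = 329 + 2√(23154), so γ^2 - 329 = 2√(23154); squaring, (γ^2 - 329)^2 = 4·23154, i.e. γ^4 - 658γ^2 + 108241 - 92616 = 0, i.e. γ^4 - 658γ^2 + 15625 = 0. So γ is a root of x^4 - 658x^2 + 15625. This polynomial is irreducible over Q: it has no rational root (each ±√102 ± √227 is irrational), and any factorization into two quadratics over Q would force √(23154) ∈ Q (pairing opposite roots) or √102, √227 ∈ Q (other pairings), all impossible. Hence [Q(γ):Q] = 4 = [Q(√102, √227):Q], so Q(γ) = Q(√102, √227).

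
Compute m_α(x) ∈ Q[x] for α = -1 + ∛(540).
m_α(x) = x^3 + 3x^2 + 3x - 539

Set β = α + 1 = ∛(540), so β^3 = 540. Then (α + 1)^3 - 540 = 0, i.e. α is a root of g(x) = (x + 1)^3 - 540 = x^3 + 3x^2 + 3x - 539. Since g(x) = h(x + 1) where h(x) = x^3 - 540, and h is irreducible over Q (because 540 is not a perfect cube, so h has no rational root, and a monic cubic with no rational root is irreducible), g is also irreducible (irreducibility is preserved under the substitution x → x + 1). Hence m_α(x) = x^3 + 3x^2 + 3x - 539.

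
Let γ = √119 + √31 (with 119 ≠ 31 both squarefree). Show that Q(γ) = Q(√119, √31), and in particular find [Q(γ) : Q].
[Q(γ) : Q] = 4 (equivalently, Q(γ) = Q(√119, √31))

Obviously Q(γ) ⊆ Q(√119, √31), and [Q(√119, √31):Q] = 4 (since 119, 31 are distinct squarefree integers > 1 with 3689 not a perfect square). To show equality we compute the minimal polynomial of γ. From γ = √119 + √31: γ^2 = 119 + 2√(3689) + 31 = 150 + 2√(3689), so γ^2 - 150 = 2√(3689); squaring, (γ^2 - 150)^2 = 4·3689, i.e. γ^4 - 300γ^2 + 22500 - 14756 = 0, i.e. γ^4 - 300γ^2 + 7744 = 0. So γ is a root of x^4 - 300x^2 + 7744. This polynomial is irreducible over Q: it has no rational root (each ±√119 ± √31 is irrational), and any factorization into two quadratics over Q would force √(3689) ∈ Q (pairing opposite roots) or √119, √31 ∈ Q (other pairings), all impossible. Hence [Q(γ):Q] = 4 = [Q(√119, √31):Q], so Q(γ) = Q(√119, √31).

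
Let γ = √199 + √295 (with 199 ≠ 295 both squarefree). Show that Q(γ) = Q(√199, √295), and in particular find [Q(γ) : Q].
[Q(γ) : Q] = 4 (equivalently, Q(γ) = Q(√199, √295))

Obviously Q(γ) ⊆ Q(√199, √295), and [Q(√199, √295):Q] = 4 (since 199, 295 are distinct squarefree integers > 1 with 58705 not a perfect square). To show equality we compute the minimal polynomial of γ. From γ = √199 + √295: γ^2 = 199 + 2√(58705) + 295 = 494 + 2√(58705), so γ^2 - 494 = 2√(58705); squaring, (γ^2 - 494)^2 = 4·58705, i.e. γ^4 - 988γ^2 + 244036 - 234820 = 0, i.e. γ^4 - 988γ^2 + 9216 = 0. So γ is a root of x^4 - 988x^2 + 9216. This polynomial is irreducible over Q: it has no rational root (each ±√199 ± √295 is irrational), and any factorization into two quadratics over Q would force √(58705) ∈ Q (pairing opposite roots) or √199, √295 ∈ Q (other pairings), all impossible. Hence [Q(γ):Q] = 4 = [Q(√199, √295):Q], so Q(γ) = Q(√199, √295).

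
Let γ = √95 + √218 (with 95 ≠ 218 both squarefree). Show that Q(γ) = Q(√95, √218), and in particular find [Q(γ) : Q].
[Q(γ) : Q] = 4 (equivalently, Q(γ) = Q(√95, √218))

Obviously Q(γ) ⊆ Q(√95, √218), and [Q(√95, √218):Q] = 4 (since 95, 218 are distinct squarefree integers > 1 with 20710 not a perfect square). To show equality we compute the minimal polynomial of γ. From γ = √95 + √218: γ^2 = 95 + 2√(20710) + 218 = 313 + 2√(20710), so γ^2 - 313 = 2√(20710); squaring, (γ^2 - 313)^2 = 4·20710, i.e. γ^4 - 626γ^2 + 97969 - 82840 = 0, i.e. γ^4 - 626γ^2 + 15129 = 0. So γ is a root of x^4 - 626x^2 + 15129. This polynomial is irreducible over Q: it has no rational root (each ±√95 ± √218 is irrational), and any factorization into two quadratics over Q would force √(20710) ∈ Q (pairing opposite roots) or √95, √218 ∈ Q (other pairings), all impossible. Hence [Q(γ):Q] = 4 = [Q(√95, √218):Q], so Q(γ) = Q(√95, √218).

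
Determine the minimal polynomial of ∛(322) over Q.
m_α(x) = x^3 - 322

α satisfies α^3 = 322, so x^3 - 322 annihilates α. By the rational root test, a rational root p/q (in lowest terms) of x^3 - 322 would satisfy p^3 = 322 q^3, forcing q = 1 and p^3 = 322; but 322 is not a perfect cube, contradiction. A monic cubic over Q with no rational root is irreducible (any nontrivial factorization would include a linear factor). Hence x^3 - 322 is the minimal polynomial of α, and in particular [Q(α):Q] = 3.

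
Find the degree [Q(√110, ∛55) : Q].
[Q(√110, ∛55) : Q] = 6

Let L = Q(√110, ∛55). Since Q(√110) ⊂ L and [Q(√110):Q] = 2, the tower law gives 2 | [L:Q]. Likewise Q(∛55) ⊂ L with [Q(∛55):Q] = 3 (because 55 is not a perfect cube), so 3 | [L:Q]. As gcd(2,3) = 1, [L:Q] is divisible by 6. Conversely L is generated over Q by √110 and ∛55, so [L:Q] ≤ 2·3 = 6. Therefore [Q(√110, ∛55) : Q] = 6.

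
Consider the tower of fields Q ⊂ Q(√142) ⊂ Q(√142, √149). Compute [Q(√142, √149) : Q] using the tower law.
[Q(√142, √149) : Q] = 4

[Q(√142):Q] = 2 (min poly x^2 - 142, irreducible since 142 is squarefree > 1). For the top step, suppose √149 ∈ Q(√142), say √149 = c + d√142 with c, d ∈ Q. Squaring: 149 = c^2 + 142d^2 + 2cd√142. Since √142 ∉ Q this forces 2cd = 0. If d = 0 then √149 = c ∈ Q, contradicting 149 squarefree > 1. If c = 0 then 149 = 142d^2, so 142·149 = (142d)^2 is a perfect square in Q — but 142·149 = 21158 is not a perfect square (since 142 and 149 are distinct squarefree integers). Contradiction. Hence √149 ∉ Q(√142), so x^2 - 149 stays irreducible over Q(√142) and [Q(√142, √149) : Q(√142)] = 2. By the tower law, [Q(√142, √149) : Q] = 2 · 2 = 4.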